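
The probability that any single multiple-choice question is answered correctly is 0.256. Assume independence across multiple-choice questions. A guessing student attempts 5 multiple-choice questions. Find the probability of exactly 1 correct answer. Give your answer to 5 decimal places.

0.39219

X ~ Binomial(n=5, p=0.256).
P(X=1) = C(5,1) · p^1 · (1−p)^4
= 5 · 0.256 · 0.3064 = 0.3921947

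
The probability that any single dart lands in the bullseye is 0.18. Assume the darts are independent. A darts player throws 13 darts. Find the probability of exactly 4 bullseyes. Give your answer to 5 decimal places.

0.12581

X ~ Binomial(n=13, p=0.18).
P(X=4) = C(13,4) · p^4 · (1−p)^9
= 715 · 0.0010498 · 0.16762 = 0.1258116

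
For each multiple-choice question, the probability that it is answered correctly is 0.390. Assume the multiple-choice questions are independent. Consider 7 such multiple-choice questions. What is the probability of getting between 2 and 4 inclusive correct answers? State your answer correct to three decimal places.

X ~ Binomial(7, 0.39); P(2 ≤ X ≤ 4) = Σ C(7,k) p^k (1−p)^(7−k) over k:
  k=2: C(7,2)·0.39^2·0.61^5 = 0.26977
  k=3: C(7,3)·0.39^3·0.61^4 = 0.28746
  k=4: C(7,4)·0.39^4·0.61^3 = 0.18379
Total = 0.74102

0.741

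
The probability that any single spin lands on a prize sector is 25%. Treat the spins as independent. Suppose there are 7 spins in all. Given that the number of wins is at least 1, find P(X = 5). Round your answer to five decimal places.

X ~ Binomial(7, 0.25). Want P(X=5 | X≥1) = P(X=5) / P(X≥1).
P(X=5) = C(7,5)·0.25^5·0.75^2 = 0.0115356
P(X≥1) = 1 − 0.1334839 = 0.8665161
Ratio = 0.0115356 / 0.8665161 = 0.0133127

0.01331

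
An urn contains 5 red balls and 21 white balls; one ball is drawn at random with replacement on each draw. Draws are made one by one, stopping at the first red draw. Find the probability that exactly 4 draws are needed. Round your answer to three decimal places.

0.101

Geometric (trials to first success), p = 0.192308.
P(Y = 4) = (1−p)^3 · p = 0.52691 · 0.192308 = 0.10133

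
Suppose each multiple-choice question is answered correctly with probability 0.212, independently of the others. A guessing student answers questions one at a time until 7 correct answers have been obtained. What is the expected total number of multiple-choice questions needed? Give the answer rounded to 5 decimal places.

33.01887

Y = total multiple-choice questions until the seventh success; negative binomial with r=7, p=0.212.
E[Y] = r / p = 7 / 0.212 = 33.0188679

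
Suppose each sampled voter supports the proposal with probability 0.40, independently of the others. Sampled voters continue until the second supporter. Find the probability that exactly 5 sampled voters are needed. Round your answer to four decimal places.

0.1382

Y = trial on which the second success occurs; negative binomial, r=2, p=0.40.
P(Y=5) = C(4,1) · p^2 · (1−p)^3
= 4 · 0.16 · 0.216 = 0.138240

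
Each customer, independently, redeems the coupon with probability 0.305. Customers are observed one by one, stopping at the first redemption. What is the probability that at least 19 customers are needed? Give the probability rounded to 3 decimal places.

0.001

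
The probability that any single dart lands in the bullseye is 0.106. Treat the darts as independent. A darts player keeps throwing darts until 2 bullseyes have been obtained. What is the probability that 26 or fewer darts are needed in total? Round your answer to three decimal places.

Finishing within 26 darts ⇔ at least 2 successes in the first 26. With X ~ Binomial(26, 0.106), P(Y ≤ 26) = 1 − P(X ≤ 1).
  k=0: C(26,0)·0.106^0·0.894^26 = 0.05430
  k=1: C(26,1)·0.106^1·0.894^25 = 0.16739
1 − 0.22168 = 0.77832

0.778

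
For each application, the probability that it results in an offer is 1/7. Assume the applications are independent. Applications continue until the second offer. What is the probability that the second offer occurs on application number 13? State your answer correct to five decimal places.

0.04493

Y = trial on which the second success occurs; negative binomial, r=2, p=0.142857.
P(Y=13) = C(12,1) · p^2 · (1−p)^11
= 12 · 0.020408 · 0.18348 = 0.0449335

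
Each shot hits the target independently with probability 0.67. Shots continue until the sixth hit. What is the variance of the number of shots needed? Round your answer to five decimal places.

Y = total shots until the sixth success; negative binomial with r=6, p=0.67.
Var(Y) = r(1−p)/p² = 6·0.33 / 0.67² = 4.4107819

4.41078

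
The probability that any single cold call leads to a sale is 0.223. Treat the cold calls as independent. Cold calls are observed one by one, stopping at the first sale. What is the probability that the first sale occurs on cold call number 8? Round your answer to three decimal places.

Geometric (trials to first success), p = 0.223.
P(Y = 8) = (1−p)^7 · p = 0.17098 · 0.223 = 0.03813

0.038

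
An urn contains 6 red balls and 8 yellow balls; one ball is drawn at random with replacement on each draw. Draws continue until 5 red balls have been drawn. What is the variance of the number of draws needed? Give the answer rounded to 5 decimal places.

Y = total draws until the fifth success; negative binomial with r=5, p=0.428571.
Var(Y) = r(1−p)/p² = 5·0.571429 / 0.428571² = 15.5555556

15.55556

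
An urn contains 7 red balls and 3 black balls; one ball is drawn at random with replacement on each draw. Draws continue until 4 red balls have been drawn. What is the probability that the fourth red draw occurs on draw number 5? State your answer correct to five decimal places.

0.28812

Y = trial on which the fourth success occurs; negative binomial, r=4, p=0.70.
P(Y=5) = C(4,3) · p^4 · (1−p)^1
= 4 · 0.2401 · 0.3 = 0.2881200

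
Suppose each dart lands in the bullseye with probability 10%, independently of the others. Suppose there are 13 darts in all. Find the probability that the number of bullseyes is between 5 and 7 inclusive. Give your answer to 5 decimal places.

0.00645

X ~ Binomial(13, 0.10); P(5 ≤ X ≤ 7) = Σ C(13,k) p^k (1−p)^(13−k) over k:
  k=5: C(13,5)·0.10^5·0.90^8 = 0.0055401
  k=6: C(13,6)·0.10^6·0.90^7 = 0.0008208
  k=7: C(13,7)·0.10^7·0.90^6 = 0.0000912
Total = 0.0064521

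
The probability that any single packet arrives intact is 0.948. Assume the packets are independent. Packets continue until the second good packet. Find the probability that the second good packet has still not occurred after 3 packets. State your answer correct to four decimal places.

0.0078

Needing more than 3 packets ⇔ fewer than 2 successes in the first 3. With X ~ Binomial(3, 0.948), P(Y > 3) = P(X ≤ 1).
  k=0: C(3,0)·0.948^0·0.052^3 = 0.000141
  k=1: C(3,1)·0.948^1·0.052^2 = 0.007690
P(X ≤ 1) = 0.007831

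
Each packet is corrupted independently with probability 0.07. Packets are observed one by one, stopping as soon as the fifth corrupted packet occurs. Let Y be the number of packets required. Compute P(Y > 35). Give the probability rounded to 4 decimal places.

0.9052

Needing more than 35 packets ⇔ fewer than 5 successes in the first 35. With X ~ Binomial(35, 0.07), P(Y > 35) = P(X ≤ 4).
  k=0: C(35,0)·0.07^0·0.93^35 = 0.078868
  k=1: C(35,1)·0.07^1·0.93^34 = 0.207772
  k=2: C(35,2)·0.07^2·0.93^33 = 0.265858
  k=3: C(35,3)·0.07^3·0.93^32 = 0.220119
  k=4: C(35,4)·0.07^4·0.93^31 = 0.132545
P(X ≤ 4) = 0.905163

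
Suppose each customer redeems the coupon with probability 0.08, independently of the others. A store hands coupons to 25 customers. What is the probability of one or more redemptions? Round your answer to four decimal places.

0.8756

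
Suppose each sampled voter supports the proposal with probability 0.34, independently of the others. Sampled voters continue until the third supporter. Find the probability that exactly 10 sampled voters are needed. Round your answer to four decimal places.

0.0772

Y = trial on which the third success occurs; negative binomial, r=3, p=0.34.
P(Y=10) = C(9,2) · p^3 · (1−p)^7
= 36 · 0.039304 · 0.054552 = 0.077187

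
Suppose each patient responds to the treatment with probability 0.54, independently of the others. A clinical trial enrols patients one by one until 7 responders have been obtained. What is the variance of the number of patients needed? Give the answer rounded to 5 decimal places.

Y = total patients until the seventh success; negative binomial with r=7, p=0.54.
Var(Y) = r(1−p)/p² = 7·0.46 / 0.54² = 11.0425240

11.04252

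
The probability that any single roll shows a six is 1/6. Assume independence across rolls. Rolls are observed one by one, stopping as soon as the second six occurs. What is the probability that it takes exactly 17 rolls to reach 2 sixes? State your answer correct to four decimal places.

Y = trial on which the second success occurs; negative binomial, r=2, p=0.166667.
P(Y=17) = C(16,1) · p^2 · (1−p)^15
= 16 · 0.027778 · 0.064905 = 0.028847

0.0288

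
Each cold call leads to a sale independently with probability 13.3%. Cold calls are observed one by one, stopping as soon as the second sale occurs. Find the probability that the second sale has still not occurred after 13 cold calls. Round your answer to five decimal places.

Needing more than 13 cold calls ⇔ fewer than 2 successes in the first 13. With X ~ Binomial(13, 0.133), P(Y > 13) = P(X ≤ 1).
  k=0: C(13,0)·0.133^0·0.867^13 = 0.1564041
  k=1: C(13,1)·0.133^1·0.867^12 = 0.3119063
P(X ≤ 1) = 0.4683105

0.46831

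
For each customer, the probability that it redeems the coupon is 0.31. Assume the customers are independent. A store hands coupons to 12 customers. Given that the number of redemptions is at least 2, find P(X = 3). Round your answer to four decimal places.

X ~ Binomial(12, 0.31). Want P(X=3 | X≥2) = P(X=3) / P(X≥2).
P(X=3) = C(12,3)·0.31^3·0.69^9 = 0.232354
P(X≥2) = 1 − 0.011646 − 0.062789 = 0.925565
Ratio = 0.232354 / 0.925565 = 0.251040

0.2510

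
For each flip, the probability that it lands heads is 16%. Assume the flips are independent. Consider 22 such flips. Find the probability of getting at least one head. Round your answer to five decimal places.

0.97842

P(at least one) = 1 − P(none) = 1 − (1 − 0.16)^22
= 1 − 0.0215846 = 0.9784154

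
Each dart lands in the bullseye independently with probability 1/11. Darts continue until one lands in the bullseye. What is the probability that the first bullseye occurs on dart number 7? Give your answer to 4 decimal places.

0.0513

Geometric (trials to first success), p = 0.090909.
P(Y = 7) = (1−p)^6 · p = 0.56447 · 0.090909 = 0.051316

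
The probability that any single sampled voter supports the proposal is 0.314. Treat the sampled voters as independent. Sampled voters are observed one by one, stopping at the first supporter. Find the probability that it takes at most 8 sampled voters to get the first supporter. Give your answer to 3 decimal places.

Y = number of sampled voters to the first success; geometric, p = 0.314.
P(Y ≤ 8) = 1 − (1−p)^8 = 1 − 0.04904 = 0.95096

0.951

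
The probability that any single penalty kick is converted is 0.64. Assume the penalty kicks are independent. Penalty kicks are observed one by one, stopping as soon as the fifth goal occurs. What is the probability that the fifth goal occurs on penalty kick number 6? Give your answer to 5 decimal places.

0.19327

Y = trial on which the fifth success occurs; negative binomial, r=5, p=0.64.
P(Y=6) = C(5,4) · p^5 · (1−p)^1
= 5 · 0.10737 · 0.36 = 0.1932735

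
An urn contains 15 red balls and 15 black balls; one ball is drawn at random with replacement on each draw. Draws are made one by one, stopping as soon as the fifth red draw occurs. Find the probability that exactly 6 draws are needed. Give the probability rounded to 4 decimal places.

Y = trial on which the fifth success occurs; negative binomial, r=5, p=0.50.
P(Y=6) = C(5,4) · p^5 · (1−p)^1
= 5 · 0.03125 · 0.5 = 0.078125

0.0781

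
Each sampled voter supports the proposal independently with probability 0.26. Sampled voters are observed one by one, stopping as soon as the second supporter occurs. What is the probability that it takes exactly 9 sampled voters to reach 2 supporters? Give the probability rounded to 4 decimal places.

0.0657

Y = trial on which the second success occurs; negative binomial, r=2, p=0.26.
P(Y=9) = C(8,1) · p^2 · (1−p)^7
= 8 · 0.0676 · 0.12151 = 0.065714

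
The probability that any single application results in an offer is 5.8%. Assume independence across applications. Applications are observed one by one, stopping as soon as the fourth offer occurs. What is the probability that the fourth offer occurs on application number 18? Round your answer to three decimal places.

0.003

Y = trial on which the fourth success occurs; negative binomial, r=4, p=0.058.
P(Y=18) = C(17,3) · p^4 · (1−p)^14
= 680 · 1.1316e-05 · 0.43322 = 0.00333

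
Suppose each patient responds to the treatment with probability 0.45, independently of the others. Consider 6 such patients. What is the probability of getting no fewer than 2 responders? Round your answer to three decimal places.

X ~ Binomial(6, 0.45); P(X ≥ 2) = Σ C(6,k) p^k (1−p)^(6−k) over k:
  k=2: C(6,2)·0.45^2·0.55^4 = 0.27795
  k=3: C(6,3)·0.45^3·0.55^3 = 0.30322
  k=4: C(6,4)·0.45^4·0.55^2 = 0.18607
  k=5: C(6,5)·0.45^5·0.55^1 = 0.06089
  k=6: C(6,6)·0.45^6·0.55^0 = 0.00830
Total = 0.83643

0.836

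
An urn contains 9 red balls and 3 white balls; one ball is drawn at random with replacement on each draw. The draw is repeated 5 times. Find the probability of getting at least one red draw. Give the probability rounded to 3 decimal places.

P(at least one) = 1 − P(none) = 1 − (1 − 0.75)^5
= 1 − 0.00098 = 0.99902

0.999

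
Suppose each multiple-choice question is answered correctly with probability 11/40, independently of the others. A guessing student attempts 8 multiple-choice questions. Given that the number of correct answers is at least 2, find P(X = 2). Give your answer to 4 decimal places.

X ~ Binomial(8, 0.275). Want P(X=2 | X≥2) = P(X=2) / P(X≥2).
P(X=2) = C(8,2)·0.275^2·0.725^6 = 0.307504
P(X≥2) = 1 − 0.076332 − 0.231627 = 0.692042
Ratio = 0.307504 / 0.692042 = 0.444344

0.4443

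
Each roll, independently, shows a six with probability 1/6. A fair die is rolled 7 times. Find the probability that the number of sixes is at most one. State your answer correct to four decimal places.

0.6698

X ~ Binomial(7, 0.166667); P(X ≤ 1) = Σ C(7,k) p^k (1−p)^(7−k) over k:
  k=0: C(7,0)·0.166667^0·0.833333^7 = 0.279082
  k=1: C(7,1)·0.166667^1·0.833333^6 = 0.390714
Total = 0.669796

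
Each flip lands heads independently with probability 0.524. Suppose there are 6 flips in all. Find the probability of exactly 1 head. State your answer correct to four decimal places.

0.0768

X ~ Binomial(n=6, p=0.524).
P(X=1) = C(6,1) · p^1 · (1−p)^5
= 6 · 0.524 · 0.024436 = 0.076828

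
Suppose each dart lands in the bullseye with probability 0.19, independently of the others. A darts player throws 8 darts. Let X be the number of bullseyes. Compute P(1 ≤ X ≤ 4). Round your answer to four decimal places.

0.8064

X ~ Binomial(8, 0.19); P(1 ≤ X ≤ 4) = Σ C(8,k) p^k (1−p)^(8−k) over k:
  k=1: C(8,1)·0.19^1·0.81^7 = 0.347727
  k=2: C(8,2)·0.19^2·0.81^6 = 0.285480
  k=3: C(8,3)·0.19^3·0.81^5 = 0.133929
  k=4: C(8,4)·0.19^4·0.81^4 = 0.039269
Total = 0.806405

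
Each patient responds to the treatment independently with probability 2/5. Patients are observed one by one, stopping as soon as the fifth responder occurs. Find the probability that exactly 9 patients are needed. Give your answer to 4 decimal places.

Y = trial on which the fifth success occurs; negative binomial, r=5, p=0.40.
P(Y=9) = C(8,4) · p^5 · (1−p)^4
= 70 · 0.01024 · 0.1296 = 0.092897

0.0929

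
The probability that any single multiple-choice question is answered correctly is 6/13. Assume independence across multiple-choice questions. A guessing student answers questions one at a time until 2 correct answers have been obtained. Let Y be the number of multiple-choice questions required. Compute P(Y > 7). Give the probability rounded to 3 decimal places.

0.092

Needing more than 7 multiple-choice questions ⇔ fewer than 2 successes in the first 7. With X ~ Binomial(7, 0.461538), P(Y > 7) = P(X ≤ 1).
  k=0: C(7,0)·0.461538^0·0.538462^7 = 0.01312
  k=1: C(7,1)·0.461538^1·0.538462^6 = 0.07875
P(X ≤ 1) = 0.09187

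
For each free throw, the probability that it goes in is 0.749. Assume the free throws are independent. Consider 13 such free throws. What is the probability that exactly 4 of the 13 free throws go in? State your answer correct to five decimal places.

X ~ Binomial(n=13, p=0.749).
P(X=4) = C(13,4) · p^4 · (1−p)^9
= 715 · 0.31472 · 3.9542e-06 = 0.0008898

0.00089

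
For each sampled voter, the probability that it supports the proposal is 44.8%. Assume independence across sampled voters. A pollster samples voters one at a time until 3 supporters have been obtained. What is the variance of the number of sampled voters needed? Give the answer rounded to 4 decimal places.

Y = total sampled voters until the third success; negative binomial with r=3, p=0.448.
Var(Y) = r(1−p)/p² = 3·0.552 / 0.448² = 8.250957

8.2510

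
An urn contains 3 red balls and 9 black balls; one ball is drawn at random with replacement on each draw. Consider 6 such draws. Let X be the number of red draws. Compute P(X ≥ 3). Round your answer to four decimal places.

0.1694

X ~ Binomial(6, 0.25); P(X ≥ 3) = Σ C(6,k) p^k (1−p)^(6−k) over k:
  k=3: C(6,3)·0.25^3·0.75^3 = 0.131836
  k=4: C(6,4)·0.25^4·0.75^2 = 0.032959
  k=5: C(6,5)·0.25^5·0.75^1 = 0.004395
  k=6: C(6,6)·0.25^6·0.75^0 = 0.000244
Total = 0.169434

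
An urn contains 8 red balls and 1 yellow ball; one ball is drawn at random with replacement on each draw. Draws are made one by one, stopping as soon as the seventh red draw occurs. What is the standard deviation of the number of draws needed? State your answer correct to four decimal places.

Y = total draws until the seventh success; negative binomial with r=7, p=0.888889.
SD(Y) = √[r(1−p)/p²] = √(0.984375) = 0.992157

0.9922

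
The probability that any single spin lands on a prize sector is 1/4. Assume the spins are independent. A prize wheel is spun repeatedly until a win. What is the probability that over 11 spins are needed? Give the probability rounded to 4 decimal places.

0.0422

Y = number of spins to the first success; geometric, p = 0.25.
P(Y > 11) = P(first 11 all fail) = (1−p)^11 = 0.042235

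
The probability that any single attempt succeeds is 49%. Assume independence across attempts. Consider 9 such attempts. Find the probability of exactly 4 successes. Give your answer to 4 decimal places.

X ~ Binomial(n=9, p=0.49).
P(X=4) = C(9,4) · p^4 · (1−p)^5
= 126 · 0.057648 · 0.034503 = 0.250614

0.2506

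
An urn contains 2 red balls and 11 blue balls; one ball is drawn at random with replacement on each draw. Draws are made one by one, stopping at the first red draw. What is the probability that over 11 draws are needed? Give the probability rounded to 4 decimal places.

Y = number of draws to the first success; geometric, p = 0.153846.
P(Y > 11) = P(first 11 all fail) = (1−p)^11 = 0.159200

0.1592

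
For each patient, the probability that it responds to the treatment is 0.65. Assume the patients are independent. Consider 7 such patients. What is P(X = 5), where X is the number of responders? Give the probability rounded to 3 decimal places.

X ~ Binomial(n=7, p=0.65).
P(X=5) = C(7,5) · p^5 · (1−p)^2
= 21 · 0.11603 · 0.1225 = 0.29848

0.298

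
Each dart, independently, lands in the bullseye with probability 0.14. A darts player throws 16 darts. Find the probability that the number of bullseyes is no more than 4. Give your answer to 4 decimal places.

0.9382

X ~ Binomial(16, 0.14); P(X ≤ 4) = Σ C(16,k) p^k (1−p)^(16−k) over k:
  k=0: C(16,0)·0.14^0·0.86^16 = 0.089531
  k=1: C(16,1)·0.14^1·0.86^15 = 0.233198
  k=2: C(16,2)·0.14^2·0.86^14 = 0.284718
  k=3: C(16,3)·0.14^3·0.86^13 = 0.216298
  k=4: C(16,4)·0.14^4·0.86^12 = 0.114437
Total = 0.938182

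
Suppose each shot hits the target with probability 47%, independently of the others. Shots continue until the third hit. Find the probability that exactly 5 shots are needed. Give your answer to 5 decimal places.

0.17498

Y = trial on which the third success occurs; negative binomial, r=3, p=0.47.
P(Y=5) = C(4,2) · p^3 · (1−p)^2
= 6 · 0.10382 · 0.2809 = 0.1749833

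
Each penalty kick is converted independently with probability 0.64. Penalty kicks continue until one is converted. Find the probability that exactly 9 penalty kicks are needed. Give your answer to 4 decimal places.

0.0002

Geometric (trials to first success), p = 0.64.
P(Y = 9) = (1−p)^8 · p = 0.00028211 · 0.64 = 0.000181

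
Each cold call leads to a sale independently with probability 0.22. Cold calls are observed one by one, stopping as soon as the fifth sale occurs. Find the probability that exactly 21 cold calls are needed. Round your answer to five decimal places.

Y = trial on which the fifth success occurs; negative binomial, r=5, p=0.22.
P(Y=21) = C(20,4) · p^5 · (1−p)^16
= 4845 · 0.00051536 · 0.018772 = 0.0468728

0.04687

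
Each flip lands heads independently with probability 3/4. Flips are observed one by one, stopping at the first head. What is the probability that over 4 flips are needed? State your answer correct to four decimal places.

0.0039

Y = number of flips to the first success; geometric, p = 0.75.
P(Y > 4) = P(first 4 all fail) = (1−p)^4 = 0.003906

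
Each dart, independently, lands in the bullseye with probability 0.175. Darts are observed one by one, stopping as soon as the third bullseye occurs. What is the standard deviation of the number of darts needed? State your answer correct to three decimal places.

Y = total darts until the third success; negative binomial with r=3, p=0.175.
SD(Y) = √[r(1−p)/p²] = √(80.81633) = 8.98979

8.990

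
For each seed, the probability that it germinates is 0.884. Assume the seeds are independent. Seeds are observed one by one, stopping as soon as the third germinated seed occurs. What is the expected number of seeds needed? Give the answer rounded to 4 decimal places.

3.3937

Y = total seeds until the third success; negative binomial with r=3, p=0.884.
E[Y] = r / p = 3 / 0.884 = 3.393665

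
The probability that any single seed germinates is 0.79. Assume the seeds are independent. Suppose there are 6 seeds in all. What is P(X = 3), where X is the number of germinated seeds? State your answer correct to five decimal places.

X ~ Binomial(n=6, p=0.79).
P(X=3) = C(6,3) · p^3 · (1−p)^3
= 20 · 0.49304 · 0.009261 = 0.0913207

0.09132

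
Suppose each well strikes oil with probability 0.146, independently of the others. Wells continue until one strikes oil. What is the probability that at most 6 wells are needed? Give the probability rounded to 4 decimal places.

Y = number of wells to the first success; geometric, p = 0.146.
P(Y ≤ 6) = 1 − (1−p)^6 = 1 − 0.387925 = 0.612075

0.6121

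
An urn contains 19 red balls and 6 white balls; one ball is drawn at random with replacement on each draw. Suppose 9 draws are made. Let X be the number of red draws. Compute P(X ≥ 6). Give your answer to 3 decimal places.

X ~ Binomial(9, 0.76); P(X ≥ 6) = Σ C(9,k) p^k (1−p)^(9−k) over k:
  k=6: C(9,6)·0.76^6·0.24^3 = 0.22377
  k=7: C(9,7)·0.76^7·0.24^2 = 0.30368
  k=8: C(9,8)·0.76^8·0.24^1 = 0.24042
  k=9: C(9,9)·0.76^9·0.24^0 = 0.08459
Total = 0.85246

0.852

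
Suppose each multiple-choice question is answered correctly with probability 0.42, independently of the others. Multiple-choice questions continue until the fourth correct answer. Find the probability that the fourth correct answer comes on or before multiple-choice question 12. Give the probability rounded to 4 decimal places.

0.8147

Finishing within 12 multiple-choice questions ⇔ at least 4 successes in the first 12. With X ~ Binomial(12, 0.42), P(Y ≤ 12) = 1 − P(X ≤ 3).
  k=0: C(12,0)·0.42^0·0.58^12 = 0.001449
  k=1: C(12,1)·0.42^1·0.58^11 = 0.012593
  k=2: C(12,2)·0.42^2·0.58^10 = 0.050156
  k=3: C(12,3)·0.42^3·0.58^9 = 0.121066
1 − 0.185265 = 0.814735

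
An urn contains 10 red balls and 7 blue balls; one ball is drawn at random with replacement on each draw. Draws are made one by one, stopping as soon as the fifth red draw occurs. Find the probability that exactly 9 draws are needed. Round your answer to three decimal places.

Y = trial on which the fifth success occurs; negative binomial, r=5, p=0.588235.
P(Y=9) = C(8,4) · p^5 · (1−p)^4
= 70 · 0.07043 · 0.028747 = 0.14173

0.142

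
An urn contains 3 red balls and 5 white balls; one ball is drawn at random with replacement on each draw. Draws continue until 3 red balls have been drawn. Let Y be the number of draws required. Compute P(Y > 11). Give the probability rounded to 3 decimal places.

0.156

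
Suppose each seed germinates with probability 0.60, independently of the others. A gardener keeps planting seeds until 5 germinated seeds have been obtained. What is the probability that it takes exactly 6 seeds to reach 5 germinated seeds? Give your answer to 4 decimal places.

0.1555

Y = trial on which the fifth success occurs; negative binomial, r=5, p=0.60.
P(Y=6) = C(5,4) · p^5 · (1−p)^1
= 5 · 0.07776 · 0.4 = 0.155520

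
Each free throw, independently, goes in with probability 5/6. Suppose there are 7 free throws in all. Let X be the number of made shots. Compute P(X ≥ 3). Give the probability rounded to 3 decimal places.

0.998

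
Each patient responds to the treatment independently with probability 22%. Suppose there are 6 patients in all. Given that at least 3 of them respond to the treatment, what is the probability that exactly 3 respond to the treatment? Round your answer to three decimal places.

0.809

X ~ Binomial(6, 0.22). Want P(X=3 | X≥3) = P(X=3) / P(X≥3).
P(X=3) = C(6,3)·0.22^3·0.78^3 = 0.10106
P(X≥3) = 1 − 0.22520 − 0.38111 − 0.26873 = 0.12496
Ratio = 0.10106 / 0.12496 = 0.80872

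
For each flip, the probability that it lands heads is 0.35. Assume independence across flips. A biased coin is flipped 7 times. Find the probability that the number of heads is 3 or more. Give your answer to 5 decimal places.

0.46772

X ~ Binomial(7, 0.35); P(X ≥ 3) = Σ C(7,k) p^k (1−p)^(7−k) over k:
  k=3: C(7,3)·0.35^3·0.65^4 = 0.2678709
  k=4: C(7,4)·0.35^4·0.65^3 = 0.1442382
  k=5: C(7,5)·0.35^5·0.65^2 = 0.0466000
  k=6: C(7,6)·0.35^6·0.65^1 = 0.0083641
  k=7: C(7,7)·0.35^7·0.65^0 = 0.0006434
Total = 0.4677167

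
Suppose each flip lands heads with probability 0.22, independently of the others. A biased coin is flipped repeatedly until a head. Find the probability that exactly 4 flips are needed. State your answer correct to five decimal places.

Geometric (trials to first success), p = 0.22.
P(Y = 4) = (1−p)^3 · p = 0.47455 · 0.22 = 0.1044014

0.10440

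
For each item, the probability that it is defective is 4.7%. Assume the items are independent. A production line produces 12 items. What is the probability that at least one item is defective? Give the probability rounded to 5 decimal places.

0.43880

P(at least one) = 1 − P(none) = 1 − (1 − 0.047)^12
= 1 − 0.5611963 = 0.4388037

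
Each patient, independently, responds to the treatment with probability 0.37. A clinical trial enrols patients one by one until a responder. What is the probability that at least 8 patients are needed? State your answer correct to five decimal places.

0.03939

Y = number of patients to the first success; geometric, p = 0.37.
P(Y > 7) = P(first 7 all fail) = (1−p)^7 = 0.0393898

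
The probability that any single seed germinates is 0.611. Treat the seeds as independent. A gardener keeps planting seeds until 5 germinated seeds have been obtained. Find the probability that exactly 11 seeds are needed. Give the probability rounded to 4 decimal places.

0.0620

Y = trial on which the fifth success occurs; negative binomial, r=5, p=0.611.
P(Y=11) = C(10,4) · p^5 · (1−p)^6
= 210 · 0.085154 · 0.003465 = 0.061962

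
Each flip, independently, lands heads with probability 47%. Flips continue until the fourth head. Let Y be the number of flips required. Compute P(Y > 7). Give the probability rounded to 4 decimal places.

0.5654

Needing more than 7 flips ⇔ fewer than 4 successes in the first 7. With X ~ Binomial(7, 0.47), P(Y > 7) = P(X ≤ 3).
  k=0: C(7,0)·0.47^0·0.53^7 = 0.011747
  k=1: C(7,1)·0.47^1·0.53^6 = 0.072921
  k=2: C(7,2)·0.47^2·0.53^5 = 0.193997
  k=3: C(7,3)·0.47^3·0.53^4 = 0.286725
P(X ≤ 3) = 0.565389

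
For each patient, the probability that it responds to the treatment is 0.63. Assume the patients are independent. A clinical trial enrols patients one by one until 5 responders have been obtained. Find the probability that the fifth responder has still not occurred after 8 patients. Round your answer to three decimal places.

0.337

Needing more than 8 patients ⇔ fewer than 5 successes in the first 8. With X ~ Binomial(8, 0.63), P(Y > 8) = P(X ≤ 4).
  k=0: C(8,0)·0.63^0·0.37^8 = 0.00035
  k=1: C(8,1)·0.63^1·0.37^7 = 0.00478
  k=2: C(8,2)·0.63^2·0.37^6 = 0.02851
  k=3: C(8,3)·0.63^3·0.37^5 = 0.09710
  k=4: C(8,4)·0.63^4·0.37^4 = 0.20667
P(X ≤ 4) = 0.33741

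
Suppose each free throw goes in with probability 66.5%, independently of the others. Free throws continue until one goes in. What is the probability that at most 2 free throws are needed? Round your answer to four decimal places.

0.8878

Y = number of free throws to the first success; geometric, p = 0.665.
P(Y ≤ 2) = 1 − (1−p)^2 = 1 − 0.112225 = 0.887775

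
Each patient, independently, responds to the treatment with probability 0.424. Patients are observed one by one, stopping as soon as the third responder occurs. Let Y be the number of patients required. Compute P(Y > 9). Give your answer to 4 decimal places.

0.1894

Needing more than 9 patients ⇔ fewer than 3 successes in the first 9. With X ~ Binomial(9, 0.424), P(Y > 9) = P(X ≤ 2).
  k=0: C(9,0)·0.424^0·0.576^9 = 0.006979
  k=1: C(9,1)·0.424^1·0.576^8 = 0.046237
  k=2: C(9,2)·0.424^2·0.576^7 = 0.136142
P(X ≤ 2) = 0.189358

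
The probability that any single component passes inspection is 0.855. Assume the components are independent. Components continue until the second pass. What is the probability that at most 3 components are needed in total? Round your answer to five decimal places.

0.94302

Finishing within 3 components ⇔ at least 2 successes in the first 3. With X ~ Binomial(3, 0.855), P(Y ≤ 3) = 1 − P(X ≤ 1).
  k=0: C(3,0)·0.855^0·0.145^3 = 0.0030486
  k=1: C(3,1)·0.855^1·0.145^2 = 0.0539291
1 − 0.0569778 = 0.9430222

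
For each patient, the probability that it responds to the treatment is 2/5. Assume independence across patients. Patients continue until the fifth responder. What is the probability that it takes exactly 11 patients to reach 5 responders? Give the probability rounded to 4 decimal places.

0.1003

Y = trial on which the fifth success occurs; negative binomial, r=5, p=0.40.
P(Y=11) = C(10,4) · p^5 · (1−p)^6
= 210 · 0.01024 · 0.046656 = 0.100329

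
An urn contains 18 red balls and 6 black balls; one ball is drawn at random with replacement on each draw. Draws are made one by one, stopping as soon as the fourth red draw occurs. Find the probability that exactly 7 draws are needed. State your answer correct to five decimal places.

0.09888

Y = trial on which the fourth success occurs; negative binomial, r=4, p=0.75.
P(Y=7) = C(6,3) · p^4 · (1−p)^3
= 20 · 0.31641 · 0.015625 = 0.0988770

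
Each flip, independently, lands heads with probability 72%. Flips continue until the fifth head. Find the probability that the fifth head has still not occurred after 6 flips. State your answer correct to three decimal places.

0.536

Needing more than 6 flips ⇔ fewer than 5 successes in the first 6. With X ~ Binomial(6, 0.72), P(Y > 6) = P(X ≤ 4).
  k=0: C(6,0)·0.72^0·0.28^6 = 0.00048
  k=1: C(6,1)·0.72^1·0.28^5 = 0.00743
  k=2: C(6,2)·0.72^2·0.28^4 = 0.04780
  k=3: C(6,3)·0.72^3·0.28^3 = 0.16387
  k=4: C(6,4)·0.72^4·0.28^2 = 0.31604
P(X ≤ 4) = 0.53562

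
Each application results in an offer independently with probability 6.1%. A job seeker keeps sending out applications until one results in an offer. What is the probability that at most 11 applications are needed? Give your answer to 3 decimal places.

0.500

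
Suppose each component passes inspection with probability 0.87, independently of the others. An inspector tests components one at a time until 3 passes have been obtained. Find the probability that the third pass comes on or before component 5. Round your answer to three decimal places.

0.982

Finishing within 5 components ⇔ at least 3 successes in the first 5. With X ~ Binomial(5, 0.87), P(Y ≤ 5) = 1 − P(X ≤ 2).
  k=0: C(5,0)·0.87^0·0.13^5 = 0.00004
  k=1: C(5,1)·0.87^1·0.13^4 = 0.00124
  k=2: C(5,2)·0.87^2·0.13^3 = 0.01663
1 − 0.01791 = 0.98209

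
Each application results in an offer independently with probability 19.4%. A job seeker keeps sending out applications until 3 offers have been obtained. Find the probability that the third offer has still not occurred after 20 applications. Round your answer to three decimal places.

Needing more than 20 applications ⇔ fewer than 3 successes in the first 20. With X ~ Binomial(20, 0.194), P(Y > 20) = P(X ≤ 2).
  k=0: C(20,0)·0.194^0·0.806^20 = 0.01339
  k=1: C(20,1)·0.194^1·0.806^19 = 0.06445
  k=2: C(20,2)·0.194^2·0.806^18 = 0.14736
P(X ≤ 2) = 0.22520

0.225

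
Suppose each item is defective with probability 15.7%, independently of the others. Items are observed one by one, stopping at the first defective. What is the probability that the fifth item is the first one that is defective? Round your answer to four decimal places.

0.0793

Geometric (trials to first success), p = 0.157.
P(Y = 5) = (1−p)^4 · p = 0.50502 · 0.157 = 0.079288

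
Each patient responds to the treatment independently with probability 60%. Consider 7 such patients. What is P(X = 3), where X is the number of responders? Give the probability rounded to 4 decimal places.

0.1935

X ~ Binomial(n=7, p=0.60).
P(X=3) = C(7,3) · p^3 · (1−p)^4
= 35 · 0.216 · 0.0256 = 0.193536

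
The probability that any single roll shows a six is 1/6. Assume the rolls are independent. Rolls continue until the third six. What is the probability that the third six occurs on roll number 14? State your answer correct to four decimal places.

Y = trial on which the third success occurs; negative binomial, r=3, p=0.166667.
P(Y=14) = C(13,2) · p^3 · (1−p)^11
= 78 · 0.0046296 · 0.13459 = 0.048601

0.0486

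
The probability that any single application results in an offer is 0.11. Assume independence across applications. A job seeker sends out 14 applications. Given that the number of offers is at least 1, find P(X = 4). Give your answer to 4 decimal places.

0.0568

X ~ Binomial(14, 0.11). Want P(X=4 | X≥1) = P(X=4) / P(X≥1).
P(X=4) = C(14,4)·0.11^4·0.89^10 = 0.045699
P(X≥1) = 1 − 0.195641 = 0.804359
Ratio = 0.045699 / 0.804359 = 0.056814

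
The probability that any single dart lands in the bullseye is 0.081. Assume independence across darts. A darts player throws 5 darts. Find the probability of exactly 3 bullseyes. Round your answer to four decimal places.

0.0045

X ~ Binomial(n=5, p=0.081).
P(X=3) = C(5,3) · p^3 · (1−p)^2
= 10 · 0.00053144 · 0.84456 = 0.004488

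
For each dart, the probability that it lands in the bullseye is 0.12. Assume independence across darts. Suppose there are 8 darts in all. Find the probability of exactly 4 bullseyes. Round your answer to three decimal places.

0.009

X ~ Binomial(n=8, p=0.12).
P(X=4) = C(8,4) · p^4 · (1−p)^4
= 70 · 0.00020736 · 0.5997 = 0.00870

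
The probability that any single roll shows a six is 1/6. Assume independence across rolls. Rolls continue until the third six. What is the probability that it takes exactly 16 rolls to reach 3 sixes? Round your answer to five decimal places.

0.04543

Y = trial on which the third success occurs; negative binomial, r=3, p=0.166667.
P(Y=16) = C(15,2) · p^3 · (1−p)^13
= 105 · 0.0046296 · 0.093464 = 0.0454338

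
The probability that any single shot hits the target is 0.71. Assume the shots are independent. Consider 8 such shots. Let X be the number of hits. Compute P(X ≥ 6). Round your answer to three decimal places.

X ~ Binomial(8, 0.71); P(X ≥ 6) = Σ C(8,k) p^k (1−p)^(8−k) over k:
  k=6: C(8,6)·0.71^6·0.29^2 = 0.30165
  k=7: C(8,7)·0.71^7·0.29^1 = 0.21101
  k=8: C(8,8)·0.71^8·0.29^0 = 0.06458
Total = 0.57723

0.577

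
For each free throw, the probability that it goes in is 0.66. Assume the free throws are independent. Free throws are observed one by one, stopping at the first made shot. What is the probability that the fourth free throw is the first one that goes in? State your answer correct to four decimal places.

0.0259

Geometric (trials to first success), p = 0.66.
P(Y = 4) = (1−p)^3 · p = 0.039304 · 0.66 = 0.025941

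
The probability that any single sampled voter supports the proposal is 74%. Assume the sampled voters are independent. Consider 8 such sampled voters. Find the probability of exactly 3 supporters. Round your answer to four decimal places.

X ~ Binomial(n=8, p=0.74).
P(X=3) = C(8,3) · p^3 · (1−p)^5
= 56 · 0.40522 · 0.0011881 = 0.026962

0.0270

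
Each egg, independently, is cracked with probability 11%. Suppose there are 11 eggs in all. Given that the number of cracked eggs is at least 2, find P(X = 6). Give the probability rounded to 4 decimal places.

X ~ Binomial(11, 0.11). Want P(X=6 | X≥2) = P(X=6) / P(X≥2).
P(X=6) = C(11,6)·0.11^6·0.89^5 = 0.000457
P(X≥2) = 1 − 0.277517 − 0.377299 = 0.345184
Ratio = 0.000457 / 0.345184 = 0.001324

0.0013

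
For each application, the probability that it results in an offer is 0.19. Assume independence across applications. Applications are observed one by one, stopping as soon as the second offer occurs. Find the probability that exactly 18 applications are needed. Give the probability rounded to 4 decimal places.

Y = trial on which the second success occurs; negative binomial, r=2, p=0.19.
P(Y=18) = C(17,1) · p^2 · (1−p)^16
= 17 · 0.0361 · 0.034337 = 0.021073

0.0211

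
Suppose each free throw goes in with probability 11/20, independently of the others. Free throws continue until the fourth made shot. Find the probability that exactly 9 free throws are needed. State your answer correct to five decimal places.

0.09456

Y = trial on which the fourth success occurs; negative binomial, r=4, p=0.55.
P(Y=9) = C(8,3) · p^4 · (1−p)^5
= 56 · 0.091506 · 0.018453 = 0.0945587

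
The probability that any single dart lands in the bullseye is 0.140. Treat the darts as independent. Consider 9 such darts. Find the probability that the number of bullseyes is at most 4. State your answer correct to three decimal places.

X ~ Binomial(9, 0.14); P(X ≤ 4) = Σ C(9,k) p^k (1−p)^(9−k) over k:
  k=0: C(9,0)·0.14^0·0.86^9 = 0.25733
  k=1: C(9,1)·0.14^1·0.86^8 = 0.37701
  k=2: C(9,2)·0.14^2·0.86^7 = 0.24550
  k=3: C(9,3)·0.14^3·0.86^6 = 0.09325
  k=4: C(9,4)·0.14^4·0.86^5 = 0.02277
Total = 0.99586

0.996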